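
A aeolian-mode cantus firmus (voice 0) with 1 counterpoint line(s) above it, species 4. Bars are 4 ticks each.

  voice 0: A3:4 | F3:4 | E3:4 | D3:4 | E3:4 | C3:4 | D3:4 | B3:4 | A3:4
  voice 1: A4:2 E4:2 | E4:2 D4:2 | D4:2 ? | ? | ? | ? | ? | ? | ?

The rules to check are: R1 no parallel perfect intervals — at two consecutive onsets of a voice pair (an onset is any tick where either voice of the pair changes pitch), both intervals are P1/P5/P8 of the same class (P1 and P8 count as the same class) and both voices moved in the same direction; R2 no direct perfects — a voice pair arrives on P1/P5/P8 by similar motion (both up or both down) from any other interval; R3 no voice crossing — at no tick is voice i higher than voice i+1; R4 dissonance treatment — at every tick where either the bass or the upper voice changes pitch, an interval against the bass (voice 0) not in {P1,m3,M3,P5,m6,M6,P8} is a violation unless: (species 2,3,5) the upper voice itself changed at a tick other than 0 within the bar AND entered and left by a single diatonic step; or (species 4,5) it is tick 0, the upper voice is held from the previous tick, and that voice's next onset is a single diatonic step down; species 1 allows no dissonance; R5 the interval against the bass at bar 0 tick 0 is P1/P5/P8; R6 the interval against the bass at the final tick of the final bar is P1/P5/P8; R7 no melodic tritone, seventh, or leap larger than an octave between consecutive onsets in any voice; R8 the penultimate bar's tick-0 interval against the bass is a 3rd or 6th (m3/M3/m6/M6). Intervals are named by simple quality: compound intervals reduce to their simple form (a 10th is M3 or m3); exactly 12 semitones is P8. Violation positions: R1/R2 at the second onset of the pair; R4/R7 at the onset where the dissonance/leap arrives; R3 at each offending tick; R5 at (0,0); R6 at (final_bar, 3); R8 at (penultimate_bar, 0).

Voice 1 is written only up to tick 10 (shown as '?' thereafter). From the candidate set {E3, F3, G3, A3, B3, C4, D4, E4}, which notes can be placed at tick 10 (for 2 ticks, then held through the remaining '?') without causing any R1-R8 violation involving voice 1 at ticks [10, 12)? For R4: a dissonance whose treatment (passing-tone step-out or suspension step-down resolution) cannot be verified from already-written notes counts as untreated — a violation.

{B3, C4, D4, E4, G3}

E3: violates R7
F3: violates R4
G3: legal
A3: violates R4
B3: legal
C4: legal
D4: legal
E4: legal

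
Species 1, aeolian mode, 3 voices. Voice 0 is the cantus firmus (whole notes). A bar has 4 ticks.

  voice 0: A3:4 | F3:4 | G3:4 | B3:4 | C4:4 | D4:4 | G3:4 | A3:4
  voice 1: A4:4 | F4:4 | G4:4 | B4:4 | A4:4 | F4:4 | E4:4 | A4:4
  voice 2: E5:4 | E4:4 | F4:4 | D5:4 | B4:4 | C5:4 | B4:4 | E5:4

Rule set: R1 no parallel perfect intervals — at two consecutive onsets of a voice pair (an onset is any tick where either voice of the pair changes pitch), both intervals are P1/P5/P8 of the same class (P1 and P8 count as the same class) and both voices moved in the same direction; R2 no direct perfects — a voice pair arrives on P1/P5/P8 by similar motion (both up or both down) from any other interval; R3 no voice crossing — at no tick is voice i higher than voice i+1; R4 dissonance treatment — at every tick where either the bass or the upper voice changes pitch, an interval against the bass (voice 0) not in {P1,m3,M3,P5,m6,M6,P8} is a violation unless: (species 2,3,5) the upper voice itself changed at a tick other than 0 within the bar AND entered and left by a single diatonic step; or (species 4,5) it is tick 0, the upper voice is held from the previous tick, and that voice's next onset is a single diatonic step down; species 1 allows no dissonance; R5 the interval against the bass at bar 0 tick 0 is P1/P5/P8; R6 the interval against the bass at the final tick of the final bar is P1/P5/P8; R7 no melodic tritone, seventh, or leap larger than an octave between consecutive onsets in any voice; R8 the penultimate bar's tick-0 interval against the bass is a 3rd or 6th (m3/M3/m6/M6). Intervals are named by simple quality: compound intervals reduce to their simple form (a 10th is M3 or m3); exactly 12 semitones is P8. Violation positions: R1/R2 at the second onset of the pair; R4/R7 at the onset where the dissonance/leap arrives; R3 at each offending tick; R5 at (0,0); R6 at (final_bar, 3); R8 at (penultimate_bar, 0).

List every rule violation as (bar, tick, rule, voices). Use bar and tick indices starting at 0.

(1, 0, R1, (0, 1))
(1, 0, R3, (1, 2))
(1, 0, R4, (0, 2))
(1, 1, R3, (1, 2))
(1, 2, R3, (1, 2))
(1, 3, R3, (1, 2))
(2, 0, R1, (0, 1))
(2, 0, R3, (1, 2))
(2, 0, R4, (0, 2))
(2, 1, R3, (1, 2))
(2, 2, R3, (1, 2))
(2, 3, R3, (1, 2))
(3, 0, R1, (0, 1))
(4, 0, R4, (0, 2))
(5, 0, R4, (0, 2))
(6, 0, R1, (1, 2))
(7, 0, R1, (1, 2))
(7, 0, R2, (0, 1))
(7, 0, R2, (0, 2))

bar 0: v0=A3 v1=A4 v2=E5 downbeat P5
bar 1: v0=F3 v1=F4 v2=E4 downbeat M7
bar 2: v0=G3 v1=G4 v2=F4 downbeat m7
bar 3: v0=B3 v1=B4 v2=D5 downbeat m3
bar 4: v0=C4 v1=A4 v2=B4 downbeat M7
bar 5: v0=D4 v1=F4 v2=C5 downbeat m7
bar 6: v0=G3 v1=E4 v2=B4 downbeat M3
bar 7: v0=A3 v1=A4 v2=E5 downbeat P5
  -> R1 @ bar 1 tick 0 v(0, 1): A3/A4 P8 -> F3/F4 P8 similar
  -> R3 @ bar 1 tick 0 v(1, 2): F4 above E4
  -> R4 @ bar 1 tick 0 v(0, 2): F3/E4 M7 untreated
  -> R3 @ bar 1 tick 1 v(1, 2): F4 above E4
  -> R3 @ bar 1 tick 2 v(1, 2): F4 above E4
  -> R3 @ bar 1 tick 3 v(1, 2): F4 above E4
  -> R1 @ bar 2 tick 0 v(0, 1): F3/F4 P8 -> G3/G4 P8 similar
  -> R3 @ bar 2 tick 0 v(1, 2): G4 above F4
  -> R4 @ bar 2 tick 0 v(0, 2): G3/F4 m7 untreated
  -> R3 @ bar 2 tick 1 v(1, 2): G4 above F4
  -> R3 @ bar 2 tick 2 v(1, 2): G4 above F4
  -> R3 @ bar 2 tick 3 v(1, 2): G4 above F4
  -> R1 @ bar 3 tick 0 v(0, 1): G3/G4 P8 -> B3/B4 P8 similar
  -> R4 @ bar 4 tick 0 v(0, 2): C4/B4 M7 untreated
  -> R4 @ bar 5 tick 0 v(0, 2): D4/C5 m7 untreated
  -> R1 @ bar 6 tick 0 v(1, 2): F4/C5 P5 -> E4/B4 P5 similar
  -> R1 @ bar 7 tick 0 v(1, 2): E4/B4 P5 -> A4/E5 P5 similar
  -> R2 @ bar 7 tick 0 v(0, 1): G3/E4 M6 -> A3/A4 P8 similar
  -> R2 @ bar 7 tick 0 v(0, 2): G3/B4 M3 -> A3/E5 P5 similar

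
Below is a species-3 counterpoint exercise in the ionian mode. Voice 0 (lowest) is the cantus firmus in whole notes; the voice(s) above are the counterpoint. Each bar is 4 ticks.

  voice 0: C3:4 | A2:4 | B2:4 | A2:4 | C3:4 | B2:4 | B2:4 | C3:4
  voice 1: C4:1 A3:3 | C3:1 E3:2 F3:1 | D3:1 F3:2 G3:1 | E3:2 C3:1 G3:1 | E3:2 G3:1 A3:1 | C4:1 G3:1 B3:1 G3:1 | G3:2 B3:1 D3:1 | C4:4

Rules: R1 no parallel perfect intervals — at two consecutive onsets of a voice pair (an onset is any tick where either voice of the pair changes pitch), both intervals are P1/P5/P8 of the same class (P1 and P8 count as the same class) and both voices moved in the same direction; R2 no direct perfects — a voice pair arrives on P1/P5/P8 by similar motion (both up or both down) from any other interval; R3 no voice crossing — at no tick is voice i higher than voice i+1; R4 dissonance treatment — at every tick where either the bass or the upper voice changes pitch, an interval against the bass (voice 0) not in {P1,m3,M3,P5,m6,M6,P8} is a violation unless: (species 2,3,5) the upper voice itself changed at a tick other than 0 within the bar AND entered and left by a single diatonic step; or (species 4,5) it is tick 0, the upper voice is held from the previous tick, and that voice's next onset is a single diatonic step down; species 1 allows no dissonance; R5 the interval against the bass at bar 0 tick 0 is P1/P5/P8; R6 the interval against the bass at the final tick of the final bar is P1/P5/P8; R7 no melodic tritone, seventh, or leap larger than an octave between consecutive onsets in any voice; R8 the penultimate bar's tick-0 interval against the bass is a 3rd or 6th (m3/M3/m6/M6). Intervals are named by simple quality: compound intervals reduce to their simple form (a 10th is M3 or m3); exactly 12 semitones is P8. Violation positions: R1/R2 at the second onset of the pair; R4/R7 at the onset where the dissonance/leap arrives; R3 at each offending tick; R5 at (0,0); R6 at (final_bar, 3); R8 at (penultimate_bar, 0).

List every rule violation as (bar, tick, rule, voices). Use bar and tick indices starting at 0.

bar 0: v0=C3 v1=C4 downbeat P8
bar 1: v0=A2 v1=C3 downbeat m3
bar 2: v0=B2 v1=D3 downbeat m3
bar 3: v0=A2 v1=E3 downbeat P5
bar 4: v0=C3 v1=E3 downbeat M3
bar 5: v0=B2 v1=C4 downbeat m2
bar 6: v0=B2 v1=G3 downbeat m6
bar 7: v0=C3 v1=C4 downbeat P8
  -> R4 @ bar 2 tick 1 v(0, 1): B2/F3 TT untreated
  -> R2 @ bar 3 tick 0 v(0, 1): B2/G3 m6 -> A2/E3 P5 similar
  -> R4 @ bar 3 tick 3 v(0, 1): A2/G3 m7 untreated
  -> R4 @ bar 5 tick 0 v(0, 1): B2/C4 m2 untreated
  -> R2 @ bar 7 tick 0 v(0, 1): B2/D3 m3 -> C3/C4 P8 similar
  -> R7 @ bar 7 tick 0 v(1,): D3->C4 leap 10st

(2, 1, R4, (0, 1))
(3, 0, R2, (0, 1))
(3, 3, R4, (0, 1))
(5, 0, R4, (0, 1))
(7, 0, R2, (0, 1))
(7, 0, R7, (1,))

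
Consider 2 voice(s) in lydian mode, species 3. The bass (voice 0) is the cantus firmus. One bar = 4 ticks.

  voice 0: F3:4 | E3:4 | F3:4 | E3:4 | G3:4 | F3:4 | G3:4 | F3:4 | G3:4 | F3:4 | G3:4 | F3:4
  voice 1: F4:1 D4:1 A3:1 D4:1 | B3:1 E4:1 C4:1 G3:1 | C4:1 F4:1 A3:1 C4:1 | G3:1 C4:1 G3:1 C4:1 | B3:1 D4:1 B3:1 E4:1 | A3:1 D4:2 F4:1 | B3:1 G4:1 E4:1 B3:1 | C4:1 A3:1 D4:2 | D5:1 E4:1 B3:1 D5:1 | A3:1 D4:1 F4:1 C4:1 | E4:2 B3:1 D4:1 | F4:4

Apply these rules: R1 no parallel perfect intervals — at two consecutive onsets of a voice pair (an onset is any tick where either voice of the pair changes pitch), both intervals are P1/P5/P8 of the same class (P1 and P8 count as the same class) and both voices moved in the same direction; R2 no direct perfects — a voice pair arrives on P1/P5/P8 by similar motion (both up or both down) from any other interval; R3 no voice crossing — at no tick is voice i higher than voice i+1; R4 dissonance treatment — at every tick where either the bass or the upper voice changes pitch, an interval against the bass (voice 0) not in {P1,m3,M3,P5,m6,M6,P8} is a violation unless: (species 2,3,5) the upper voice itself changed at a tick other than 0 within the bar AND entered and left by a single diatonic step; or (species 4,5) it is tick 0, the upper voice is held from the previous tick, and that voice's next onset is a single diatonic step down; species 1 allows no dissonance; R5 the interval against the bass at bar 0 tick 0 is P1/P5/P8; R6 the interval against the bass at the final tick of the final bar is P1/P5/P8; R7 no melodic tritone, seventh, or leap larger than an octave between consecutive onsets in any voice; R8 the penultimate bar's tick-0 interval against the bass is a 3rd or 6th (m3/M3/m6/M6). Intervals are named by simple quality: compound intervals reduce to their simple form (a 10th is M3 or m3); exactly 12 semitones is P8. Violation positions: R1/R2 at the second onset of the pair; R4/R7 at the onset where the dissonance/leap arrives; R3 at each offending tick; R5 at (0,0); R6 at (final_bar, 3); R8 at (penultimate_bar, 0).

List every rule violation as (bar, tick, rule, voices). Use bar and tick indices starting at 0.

bar 0: v0=F3 v1=F4 downbeat P8
bar 1: v0=E3 v1=B3 downbeat P5
bar 2: v0=F3 v1=C4 downbeat P5
bar 3: v0=E3 v1=G3 downbeat m3
bar 4: v0=G3 v1=B3 downbeat M3
bar 5: v0=F3 v1=A3 downbeat M3
bar 6: v0=G3 v1=B3 downbeat M3
bar 7: v0=F3 v1=C4 downbeat P5
bar 8: v0=G3 v1=D5 downbeat P5
bar 9: v0=F3 v1=A3 downbeat M3
bar 10: v0=G3 v1=E4 downbeat M6
bar 11: v0=F3 v1=F4 downbeat P8
  -> R2 @ bar 1 tick 0 v(0, 1): F3/D4 M6 -> E3/B3 P5 similar
  -> R2 @ bar 2 tick 0 v(0, 1): E3/G3 m3 -> F3/C4 P5 similar
  -> R7 @ bar 6 tick 0 v(1,): F4->B3 leap 6st
  -> R2 @ bar 8 tick 0 v(0, 1): F3/D4 M6 -> G3/D5 P5 similar
  -> R7 @ bar 8 tick 1 v(1,): D5->E4 leap 10st
  -> R7 @ bar 8 tick 3 v(1,): B3->D5 leap 15st
  -> R7 @ bar 9 tick 0 v(1,): D5->A3 leap 17st

(1, 0, R2, (0, 1))
(2, 0, R2, (0, 1))
(6, 0, R7, (1,))
(8, 0, R2, (0, 1))
(8, 1, R7, (1,))
(8, 3, R7, (1,))
(9, 0, R7, (1,))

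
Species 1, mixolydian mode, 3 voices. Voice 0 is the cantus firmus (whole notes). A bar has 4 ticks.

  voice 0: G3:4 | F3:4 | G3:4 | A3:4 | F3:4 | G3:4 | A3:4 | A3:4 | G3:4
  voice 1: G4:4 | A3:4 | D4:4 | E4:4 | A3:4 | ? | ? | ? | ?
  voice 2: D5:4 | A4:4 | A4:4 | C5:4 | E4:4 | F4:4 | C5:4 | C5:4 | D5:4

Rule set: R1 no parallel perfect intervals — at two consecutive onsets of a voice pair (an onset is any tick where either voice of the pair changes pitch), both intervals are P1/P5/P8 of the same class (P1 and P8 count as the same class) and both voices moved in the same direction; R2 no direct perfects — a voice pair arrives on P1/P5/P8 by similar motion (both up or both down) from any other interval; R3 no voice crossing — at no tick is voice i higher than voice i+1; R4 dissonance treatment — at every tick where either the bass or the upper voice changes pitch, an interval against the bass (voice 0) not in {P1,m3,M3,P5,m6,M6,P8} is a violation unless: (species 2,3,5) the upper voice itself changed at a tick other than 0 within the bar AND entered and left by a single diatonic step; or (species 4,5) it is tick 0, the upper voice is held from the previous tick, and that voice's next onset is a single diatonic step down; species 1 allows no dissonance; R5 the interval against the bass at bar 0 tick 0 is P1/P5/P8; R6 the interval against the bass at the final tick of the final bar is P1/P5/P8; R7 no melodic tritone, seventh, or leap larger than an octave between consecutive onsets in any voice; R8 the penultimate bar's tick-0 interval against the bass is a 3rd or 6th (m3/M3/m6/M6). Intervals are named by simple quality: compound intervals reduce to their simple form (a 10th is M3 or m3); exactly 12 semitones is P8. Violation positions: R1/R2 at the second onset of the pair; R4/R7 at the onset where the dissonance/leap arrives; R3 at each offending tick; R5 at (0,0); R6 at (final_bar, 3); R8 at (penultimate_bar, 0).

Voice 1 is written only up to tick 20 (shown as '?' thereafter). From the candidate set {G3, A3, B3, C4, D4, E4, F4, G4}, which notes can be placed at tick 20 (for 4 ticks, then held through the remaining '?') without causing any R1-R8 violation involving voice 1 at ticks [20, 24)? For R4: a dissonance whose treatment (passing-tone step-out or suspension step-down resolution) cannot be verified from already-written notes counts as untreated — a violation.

{B3, E4, G3}

G3: legal
A3: violates R4
B3: legal
C4: violates R4
D4: violates R2
E4: legal
F4: violates R2,R4
G4: violates R2,R3,R7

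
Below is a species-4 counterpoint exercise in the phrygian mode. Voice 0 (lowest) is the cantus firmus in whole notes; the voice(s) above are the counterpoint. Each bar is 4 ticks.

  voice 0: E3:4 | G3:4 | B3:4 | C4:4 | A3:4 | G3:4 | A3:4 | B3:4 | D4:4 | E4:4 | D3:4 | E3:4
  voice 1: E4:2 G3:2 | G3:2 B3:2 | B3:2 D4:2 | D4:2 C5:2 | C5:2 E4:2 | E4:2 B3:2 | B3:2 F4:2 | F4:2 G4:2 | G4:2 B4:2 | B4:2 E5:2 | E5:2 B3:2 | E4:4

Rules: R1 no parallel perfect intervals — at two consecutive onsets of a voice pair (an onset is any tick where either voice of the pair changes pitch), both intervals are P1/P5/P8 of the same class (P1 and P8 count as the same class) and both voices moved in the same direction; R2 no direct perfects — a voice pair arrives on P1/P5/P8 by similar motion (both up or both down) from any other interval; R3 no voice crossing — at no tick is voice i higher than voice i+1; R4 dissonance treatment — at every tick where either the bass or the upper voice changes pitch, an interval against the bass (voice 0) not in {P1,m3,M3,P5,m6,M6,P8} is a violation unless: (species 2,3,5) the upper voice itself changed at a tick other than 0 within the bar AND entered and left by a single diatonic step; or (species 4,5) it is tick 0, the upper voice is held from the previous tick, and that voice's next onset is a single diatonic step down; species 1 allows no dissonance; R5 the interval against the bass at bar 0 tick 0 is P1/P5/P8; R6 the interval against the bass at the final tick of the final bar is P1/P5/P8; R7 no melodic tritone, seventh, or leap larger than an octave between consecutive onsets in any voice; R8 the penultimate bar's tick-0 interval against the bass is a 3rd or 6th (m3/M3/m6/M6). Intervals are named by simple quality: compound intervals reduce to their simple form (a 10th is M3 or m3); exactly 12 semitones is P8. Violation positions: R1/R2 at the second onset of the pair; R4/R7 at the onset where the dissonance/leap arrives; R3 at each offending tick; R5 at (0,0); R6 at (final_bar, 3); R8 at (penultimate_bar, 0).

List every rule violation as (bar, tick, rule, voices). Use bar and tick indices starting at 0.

bar 0: v0=E3 v1=E4 downbeat P8
bar 1: v0=G3 v1=G3 downbeat P1
bar 2: v0=B3 v1=B3 downbeat P1
bar 3: v0=C4 v1=D4 downbeat M2
bar 4: v0=A3 v1=C5 downbeat m3
bar 5: v0=G3 v1=E4 downbeat M6
bar 6: v0=A3 v1=B3 downbeat M2
bar 7: v0=B3 v1=F4 downbeat TT
bar 8: v0=D4 v1=G4 downbeat P4
bar 9: v0=E4 v1=B4 downbeat P5
bar 10: v0=D3 v1=E5 downbeat M2
bar 11: v0=E3 v1=E4 downbeat P8
  -> R4 @ bar 3 tick 0 v(0, 1): C4/D4 M2 untreated
  -> R7 @ bar 3 tick 2 v(1,): D4->C5 leap 10st
  -> R4 @ bar 6 tick 0 v(0, 1): A3/B3 M2 untreated
  -> R7 @ bar 6 tick 2 v(1,): B3->F4 leap 6st
  -> R4 @ bar 7 tick 0 v(0, 1): B3/F4 TT untreated
  -> R4 @ bar 8 tick 0 v(0, 1): D4/G4 P4 untreated
  -> R4 @ bar 10 tick 0 v(0, 1): D3/E5 M2 untreated
  -> R7 @ bar 10 tick 0 v(0,): E4->D3 leap 14st
  -> R8 @ bar 10 tick 0 v(0, 1): penult M2 not 3rd/6th
  -> R7 @ bar 10 tick 2 v(1,): E5->B3 leap 17st
  -> R2 @ bar 11 tick 0 v(0, 1): D3/B3 M6 -> E3/E4 P8 similar

(3, 0, R4, (0, 1))
(3, 2, R7, (1,))
(6, 0, R4, (0, 1))
(6, 2, R7, (1,))
(7, 0, R4, (0, 1))
(8, 0, R4, (0, 1))
(10, 0, R4, (0, 1))
(10, 0, R7, (0,))
(10, 0, R8, (0, 1))
(10, 2, R7, (1,))
(11, 0, R2, (0, 1))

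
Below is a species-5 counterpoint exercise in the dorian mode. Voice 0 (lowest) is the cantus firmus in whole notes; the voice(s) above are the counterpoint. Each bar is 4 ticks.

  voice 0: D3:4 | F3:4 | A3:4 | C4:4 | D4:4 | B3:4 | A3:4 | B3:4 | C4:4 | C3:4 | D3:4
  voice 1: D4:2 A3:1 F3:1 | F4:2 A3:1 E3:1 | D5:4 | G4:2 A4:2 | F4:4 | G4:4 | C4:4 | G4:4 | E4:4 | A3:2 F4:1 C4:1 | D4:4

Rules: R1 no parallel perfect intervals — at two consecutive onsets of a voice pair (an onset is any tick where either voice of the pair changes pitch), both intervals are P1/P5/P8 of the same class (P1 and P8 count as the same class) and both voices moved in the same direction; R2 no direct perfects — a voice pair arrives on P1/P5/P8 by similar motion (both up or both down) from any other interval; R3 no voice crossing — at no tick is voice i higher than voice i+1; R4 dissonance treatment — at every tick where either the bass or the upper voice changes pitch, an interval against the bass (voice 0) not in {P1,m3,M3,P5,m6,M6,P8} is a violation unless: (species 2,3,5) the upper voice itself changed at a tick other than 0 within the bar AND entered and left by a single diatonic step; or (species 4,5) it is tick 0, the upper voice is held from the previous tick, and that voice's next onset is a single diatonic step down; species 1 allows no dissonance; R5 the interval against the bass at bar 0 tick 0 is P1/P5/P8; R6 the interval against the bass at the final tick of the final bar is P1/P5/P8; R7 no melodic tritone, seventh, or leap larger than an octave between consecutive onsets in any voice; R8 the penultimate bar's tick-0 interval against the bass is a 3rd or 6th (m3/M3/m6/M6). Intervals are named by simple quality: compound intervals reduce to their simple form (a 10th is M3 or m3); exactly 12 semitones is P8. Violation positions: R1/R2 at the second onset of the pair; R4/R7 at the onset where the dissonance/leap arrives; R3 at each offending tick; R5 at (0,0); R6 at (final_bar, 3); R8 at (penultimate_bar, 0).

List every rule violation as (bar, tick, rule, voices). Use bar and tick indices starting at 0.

(1, 0, R2, (0, 1))
(1, 3, R3, (0, 1))
(1, 3, R4, (0, 1))
(2, 0, R4, (0, 1))
(2, 0, R7, (1,))
(9, 2, R4, (0, 1))
(10, 0, R1, (0, 1))

bar 0: v0=D3 v1=D4 downbeat P8
bar 1: v0=F3 v1=F4 downbeat P8
bar 2: v0=A3 v1=D5 downbeat P4
bar 3: v0=C4 v1=G4 downbeat P5
bar 4: v0=D4 v1=F4 downbeat m3
bar 5: v0=B3 v1=G4 downbeat m6
bar 6: v0=A3 v1=C4 downbeat m3
bar 7: v0=B3 v1=G4 downbeat m6
bar 8: v0=C4 v1=E4 downbeat M3
bar 9: v0=C3 v1=A3 downbeat M6
bar 10: v0=D3 v1=D4 downbeat P8
  -> R2 @ bar 1 tick 0 v(0, 1): D3/F3 m3 -> F3/F4 P8 similar
  -> R3 @ bar 1 tick 3 v(0, 1): F3 above E3
  -> R4 @ bar 1 tick 3 v(0, 1): F3/E3 m2 untreated
  -> R4 @ bar 2 tick 0 v(0, 1): A3/D5 P4 untreated
  -> R7 @ bar 2 tick 0 v(1,): E3->D5 leap 22st
  -> R4 @ bar 9 tick 2 v(0, 1): C3/F4 P4 untreated
  -> R1 @ bar 10 tick 0 v(0, 1): C3/C4 P8 -> D3/D4 P8 similar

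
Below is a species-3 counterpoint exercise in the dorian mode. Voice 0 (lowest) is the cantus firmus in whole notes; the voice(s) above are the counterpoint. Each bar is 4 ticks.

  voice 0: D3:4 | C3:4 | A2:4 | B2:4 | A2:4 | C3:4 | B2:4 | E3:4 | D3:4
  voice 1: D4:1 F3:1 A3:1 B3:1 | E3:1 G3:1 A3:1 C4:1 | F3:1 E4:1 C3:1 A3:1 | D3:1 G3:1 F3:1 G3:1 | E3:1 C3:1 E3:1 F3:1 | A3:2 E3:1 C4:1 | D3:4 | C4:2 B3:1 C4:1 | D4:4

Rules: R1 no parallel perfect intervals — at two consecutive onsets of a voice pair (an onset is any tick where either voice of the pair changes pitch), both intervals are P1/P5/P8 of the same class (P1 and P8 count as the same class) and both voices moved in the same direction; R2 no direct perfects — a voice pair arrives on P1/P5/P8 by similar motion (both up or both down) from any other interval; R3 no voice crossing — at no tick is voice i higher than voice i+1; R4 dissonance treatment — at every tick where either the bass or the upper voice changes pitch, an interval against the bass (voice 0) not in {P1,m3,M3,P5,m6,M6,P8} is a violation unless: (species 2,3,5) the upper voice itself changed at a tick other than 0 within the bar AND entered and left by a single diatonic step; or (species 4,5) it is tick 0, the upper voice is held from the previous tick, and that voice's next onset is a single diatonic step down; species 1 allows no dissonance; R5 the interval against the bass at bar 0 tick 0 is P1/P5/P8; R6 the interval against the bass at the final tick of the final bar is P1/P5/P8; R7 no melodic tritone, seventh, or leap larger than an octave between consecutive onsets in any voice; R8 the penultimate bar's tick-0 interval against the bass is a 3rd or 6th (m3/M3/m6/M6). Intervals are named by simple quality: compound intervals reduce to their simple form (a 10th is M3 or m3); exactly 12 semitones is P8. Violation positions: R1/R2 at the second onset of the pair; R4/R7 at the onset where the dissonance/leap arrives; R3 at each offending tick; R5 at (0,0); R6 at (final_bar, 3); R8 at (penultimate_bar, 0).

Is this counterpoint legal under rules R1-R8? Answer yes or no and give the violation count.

bar 0: v0=D3 v1=D4 (P8)
bar 1: v0=C3 v1=E3 (M3)
bar 2: v0=A2 v1=F3 (m6)
bar 3: v0=B2 v1=D3 (m3)
bar 4: v0=A2 v1=E3 (P5)
bar 5: v0=C3 v1=A3 (M6)
bar 6: v0=B2 v1=D3 (m3)
bar 7: v0=E3 v1=C4 (m6)
bar 8: v0=D3 v1=D4 (P8)
  R7 @ bar2.1: F3->E4 leap 11st
  R7 @ bar2.2: E4->C3 leap 16st
  R2 @ bar4.0: B2/G3 m6 -> A2/E3 P5 similar
  R7 @ bar6.0: C4->D3 leap 10st
  R7 @ bar7.0: D3->C4 leap 10st

No (5 violations)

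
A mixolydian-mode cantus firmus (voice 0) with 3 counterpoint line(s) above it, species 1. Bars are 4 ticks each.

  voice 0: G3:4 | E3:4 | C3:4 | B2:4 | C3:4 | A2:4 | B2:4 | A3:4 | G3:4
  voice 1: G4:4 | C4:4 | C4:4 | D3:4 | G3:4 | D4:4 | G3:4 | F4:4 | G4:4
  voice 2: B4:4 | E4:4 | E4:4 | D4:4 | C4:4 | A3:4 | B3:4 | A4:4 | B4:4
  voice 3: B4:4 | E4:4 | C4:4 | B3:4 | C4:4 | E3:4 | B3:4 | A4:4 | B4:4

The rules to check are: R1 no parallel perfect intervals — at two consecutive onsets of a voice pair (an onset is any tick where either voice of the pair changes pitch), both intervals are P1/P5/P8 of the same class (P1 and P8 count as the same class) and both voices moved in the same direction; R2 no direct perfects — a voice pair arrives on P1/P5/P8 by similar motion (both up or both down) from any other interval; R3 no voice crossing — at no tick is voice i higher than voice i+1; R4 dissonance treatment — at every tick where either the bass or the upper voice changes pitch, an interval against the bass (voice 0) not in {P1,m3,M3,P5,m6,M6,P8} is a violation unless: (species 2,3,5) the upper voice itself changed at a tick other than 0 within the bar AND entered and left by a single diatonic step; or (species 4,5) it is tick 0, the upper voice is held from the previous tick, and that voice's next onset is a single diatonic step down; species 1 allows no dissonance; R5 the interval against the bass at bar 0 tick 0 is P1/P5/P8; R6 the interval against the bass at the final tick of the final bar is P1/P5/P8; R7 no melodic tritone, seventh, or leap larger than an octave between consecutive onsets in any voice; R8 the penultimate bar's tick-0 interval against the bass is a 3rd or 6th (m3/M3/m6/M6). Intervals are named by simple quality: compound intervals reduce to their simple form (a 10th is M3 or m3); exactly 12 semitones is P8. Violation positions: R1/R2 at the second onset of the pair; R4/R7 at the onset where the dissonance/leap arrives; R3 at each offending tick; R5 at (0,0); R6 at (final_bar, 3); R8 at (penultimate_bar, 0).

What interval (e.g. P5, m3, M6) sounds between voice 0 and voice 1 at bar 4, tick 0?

voice 0=C3 voice 1=G3 -> P5

P5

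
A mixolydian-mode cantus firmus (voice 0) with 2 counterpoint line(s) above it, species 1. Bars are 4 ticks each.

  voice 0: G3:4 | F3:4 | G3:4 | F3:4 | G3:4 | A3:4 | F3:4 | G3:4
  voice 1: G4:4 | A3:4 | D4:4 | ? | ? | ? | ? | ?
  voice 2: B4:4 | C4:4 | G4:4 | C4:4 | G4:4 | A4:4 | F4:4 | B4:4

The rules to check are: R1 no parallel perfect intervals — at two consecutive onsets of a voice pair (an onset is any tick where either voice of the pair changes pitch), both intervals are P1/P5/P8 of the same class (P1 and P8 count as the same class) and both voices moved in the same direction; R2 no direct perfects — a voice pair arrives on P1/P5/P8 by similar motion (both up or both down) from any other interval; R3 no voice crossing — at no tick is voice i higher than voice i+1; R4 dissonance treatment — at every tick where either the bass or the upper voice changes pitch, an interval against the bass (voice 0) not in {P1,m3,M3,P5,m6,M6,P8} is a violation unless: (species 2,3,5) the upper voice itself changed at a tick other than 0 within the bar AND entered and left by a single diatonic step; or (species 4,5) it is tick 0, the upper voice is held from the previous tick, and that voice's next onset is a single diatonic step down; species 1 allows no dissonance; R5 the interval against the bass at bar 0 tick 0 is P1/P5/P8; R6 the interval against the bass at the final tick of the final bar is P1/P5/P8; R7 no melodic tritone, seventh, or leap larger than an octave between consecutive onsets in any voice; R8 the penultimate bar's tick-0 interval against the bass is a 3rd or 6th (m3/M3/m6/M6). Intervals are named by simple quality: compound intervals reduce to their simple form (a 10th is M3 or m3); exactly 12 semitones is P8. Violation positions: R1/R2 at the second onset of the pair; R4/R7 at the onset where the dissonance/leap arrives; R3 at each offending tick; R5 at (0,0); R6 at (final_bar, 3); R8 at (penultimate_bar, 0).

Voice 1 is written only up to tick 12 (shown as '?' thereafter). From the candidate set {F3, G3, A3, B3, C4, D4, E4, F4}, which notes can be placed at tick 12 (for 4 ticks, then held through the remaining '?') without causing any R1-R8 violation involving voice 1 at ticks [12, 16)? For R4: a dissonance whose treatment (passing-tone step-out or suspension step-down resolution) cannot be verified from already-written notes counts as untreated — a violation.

F3: violates R2
G3: violates R4
A3: legal
B3: violates R4
C4: violates R1,R2
D4: violates R3
E4: violates R3,R4
F4: violates R3

{A3}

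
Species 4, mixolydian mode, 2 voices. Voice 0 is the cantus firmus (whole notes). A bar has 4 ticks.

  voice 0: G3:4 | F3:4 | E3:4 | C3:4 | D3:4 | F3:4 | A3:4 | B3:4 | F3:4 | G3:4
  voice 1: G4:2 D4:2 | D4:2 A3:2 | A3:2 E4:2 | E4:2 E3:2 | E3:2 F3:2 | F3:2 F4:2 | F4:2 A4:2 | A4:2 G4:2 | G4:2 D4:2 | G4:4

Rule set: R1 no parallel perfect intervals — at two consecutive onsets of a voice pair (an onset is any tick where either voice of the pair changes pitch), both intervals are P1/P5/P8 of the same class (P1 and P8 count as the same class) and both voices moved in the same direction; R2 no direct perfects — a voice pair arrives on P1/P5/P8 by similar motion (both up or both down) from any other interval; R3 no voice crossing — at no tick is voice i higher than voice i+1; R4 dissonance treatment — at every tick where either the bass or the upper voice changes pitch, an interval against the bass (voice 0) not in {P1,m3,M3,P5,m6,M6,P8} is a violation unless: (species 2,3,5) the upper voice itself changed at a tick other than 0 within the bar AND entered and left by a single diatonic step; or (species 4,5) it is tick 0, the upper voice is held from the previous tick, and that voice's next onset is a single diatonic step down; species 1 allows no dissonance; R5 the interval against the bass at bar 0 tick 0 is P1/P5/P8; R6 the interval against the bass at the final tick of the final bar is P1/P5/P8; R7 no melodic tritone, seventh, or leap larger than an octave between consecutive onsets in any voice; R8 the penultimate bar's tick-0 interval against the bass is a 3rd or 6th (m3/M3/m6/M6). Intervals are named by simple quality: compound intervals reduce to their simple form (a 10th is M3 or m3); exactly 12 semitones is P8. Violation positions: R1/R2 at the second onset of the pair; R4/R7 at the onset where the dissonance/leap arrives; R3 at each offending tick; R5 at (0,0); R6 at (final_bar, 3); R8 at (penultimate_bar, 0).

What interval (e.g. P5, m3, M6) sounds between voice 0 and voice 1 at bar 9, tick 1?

P8

voice 0=G3 voice 1=G4 -> P8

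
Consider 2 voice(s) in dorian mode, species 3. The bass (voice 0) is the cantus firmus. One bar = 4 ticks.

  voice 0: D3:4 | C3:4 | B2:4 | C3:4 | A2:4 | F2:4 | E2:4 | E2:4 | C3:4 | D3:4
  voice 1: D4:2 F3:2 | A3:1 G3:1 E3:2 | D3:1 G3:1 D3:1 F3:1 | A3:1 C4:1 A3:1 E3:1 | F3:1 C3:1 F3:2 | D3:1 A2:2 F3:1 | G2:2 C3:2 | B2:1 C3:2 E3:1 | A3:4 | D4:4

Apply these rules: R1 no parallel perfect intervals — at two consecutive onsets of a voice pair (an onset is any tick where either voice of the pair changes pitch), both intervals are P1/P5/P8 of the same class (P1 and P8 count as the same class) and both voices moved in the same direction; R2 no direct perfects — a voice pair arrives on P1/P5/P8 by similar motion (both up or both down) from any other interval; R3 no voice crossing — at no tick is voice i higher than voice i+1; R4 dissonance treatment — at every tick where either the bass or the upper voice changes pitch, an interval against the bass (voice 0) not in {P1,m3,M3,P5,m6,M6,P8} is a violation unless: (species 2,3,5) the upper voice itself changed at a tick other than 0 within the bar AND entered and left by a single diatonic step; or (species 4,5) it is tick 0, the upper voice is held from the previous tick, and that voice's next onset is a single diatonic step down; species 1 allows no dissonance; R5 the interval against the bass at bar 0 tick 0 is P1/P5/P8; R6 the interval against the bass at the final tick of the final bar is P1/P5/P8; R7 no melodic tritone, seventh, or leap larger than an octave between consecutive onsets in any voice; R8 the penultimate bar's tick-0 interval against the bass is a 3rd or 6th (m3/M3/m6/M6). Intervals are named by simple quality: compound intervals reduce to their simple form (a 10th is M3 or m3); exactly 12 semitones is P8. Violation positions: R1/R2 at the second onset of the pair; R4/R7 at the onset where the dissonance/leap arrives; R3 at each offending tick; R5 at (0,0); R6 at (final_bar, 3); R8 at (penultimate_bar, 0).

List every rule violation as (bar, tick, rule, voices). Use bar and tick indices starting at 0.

(2, 3, R4, (0, 1))
(6, 0, R7, (1,))
(9, 0, R2, (0, 1))

bar 0: v0=D3 v1=D4 downbeat P8
bar 1: v0=C3 v1=A3 downbeat M6
bar 2: v0=B2 v1=D3 downbeat m3
bar 3: v0=C3 v1=A3 downbeat M6
bar 4: v0=A2 v1=F3 downbeat m6
bar 5: v0=F2 v1=D3 downbeat M6
bar 6: v0=E2 v1=G2 downbeat m3
bar 7: v0=E2 v1=B2 downbeat P5
bar 8: v0=C3 v1=A3 downbeat M6
bar 9: v0=D3 v1=D4 downbeat P8
  -> R4 @ bar 2 tick 3 v(0, 1): B2/F3 TT untreated
  -> R7 @ bar 6 tick 0 v(1,): F3->G2 leap 10st
  -> R2 @ bar 9 tick 0 v(0, 1): C3/A3 M6 -> D3/D4 P8 similar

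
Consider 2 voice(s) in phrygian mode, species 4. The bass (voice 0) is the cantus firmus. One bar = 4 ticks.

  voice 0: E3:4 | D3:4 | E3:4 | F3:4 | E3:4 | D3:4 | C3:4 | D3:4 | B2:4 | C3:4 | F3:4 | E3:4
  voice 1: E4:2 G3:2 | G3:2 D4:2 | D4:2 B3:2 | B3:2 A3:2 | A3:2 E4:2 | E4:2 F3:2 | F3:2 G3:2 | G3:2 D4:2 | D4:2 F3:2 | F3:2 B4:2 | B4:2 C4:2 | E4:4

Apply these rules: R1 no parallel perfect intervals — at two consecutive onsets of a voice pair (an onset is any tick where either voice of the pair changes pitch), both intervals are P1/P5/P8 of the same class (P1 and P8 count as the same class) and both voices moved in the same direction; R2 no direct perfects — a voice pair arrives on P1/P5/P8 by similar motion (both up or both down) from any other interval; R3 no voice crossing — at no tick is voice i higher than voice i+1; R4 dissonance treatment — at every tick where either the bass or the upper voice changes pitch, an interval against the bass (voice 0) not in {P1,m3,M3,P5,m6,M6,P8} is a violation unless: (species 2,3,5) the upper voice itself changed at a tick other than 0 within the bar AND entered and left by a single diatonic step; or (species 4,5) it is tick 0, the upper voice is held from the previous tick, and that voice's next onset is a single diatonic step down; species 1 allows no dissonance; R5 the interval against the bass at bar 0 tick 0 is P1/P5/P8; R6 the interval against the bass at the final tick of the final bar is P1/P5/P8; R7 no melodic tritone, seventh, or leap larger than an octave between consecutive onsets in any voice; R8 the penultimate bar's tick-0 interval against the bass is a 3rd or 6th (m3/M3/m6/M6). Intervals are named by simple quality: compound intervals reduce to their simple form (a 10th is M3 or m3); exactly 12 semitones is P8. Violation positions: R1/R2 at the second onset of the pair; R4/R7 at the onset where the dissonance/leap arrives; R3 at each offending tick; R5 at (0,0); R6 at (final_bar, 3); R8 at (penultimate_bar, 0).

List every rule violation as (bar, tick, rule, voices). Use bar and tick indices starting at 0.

bar 0: v0=E3 v1=E4 downbeat P8
bar 1: v0=D3 v1=G3 downbeat P4
bar 2: v0=E3 v1=D4 downbeat m7
bar 3: v0=F3 v1=B3 downbeat TT
bar 4: v0=E3 v1=A3 downbeat P4
bar 5: v0=D3 v1=E4 downbeat M2
bar 6: v0=C3 v1=F3 downbeat P4
bar 7: v0=D3 v1=G3 downbeat P4
bar 8: v0=B2 v1=D4 downbeat m3
bar 9: v0=C3 v1=F3 downbeat P4
bar 10: v0=F3 v1=B4 downbeat TT
bar 11: v0=E3 v1=E4 downbeat P8
  -> R4 @ bar 1 tick 0 v(0, 1): D3/G3 P4 untreated
  -> R4 @ bar 2 tick 0 v(0, 1): E3/D4 m7 untreated
  -> R4 @ bar 4 tick 0 v(0, 1): E3/A3 P4 untreated
  -> R4 @ bar 5 tick 0 v(0, 1): D3/E4 M2 untreated
  -> R7 @ bar 5 tick 2 v(1,): E4->F3 leap 11st
  -> R4 @ bar 6 tick 0 v(0, 1): C3/F3 P4 untreated
  -> R4 @ bar 7 tick 0 v(0, 1): D3/G3 P4 untreated
  -> R4 @ bar 8 tick 2 v(0, 1): B2/F3 TT untreated
  -> R4 @ bar 9 tick 0 v(0, 1): C3/F3 P4 untreated
  -> R4 @ bar 9 tick 2 v(0, 1): C3/B4 M7 untreated
  -> R7 @ bar 9 tick 2 v(1,): F3->B4 leap 18st
  -> R4 @ bar 10 tick 0 v(0, 1): F3/B4 TT untreated
  -> R8 @ bar 10 tick 0 v(0, 1): penult TT not 3rd/6th
  -> R7 @ bar 10 tick 2 v(1,): B4->C4 leap 11st

(1, 0, R4, (0, 1))
(2, 0, R4, (0, 1))
(4, 0, R4, (0, 1))
(5, 0, R4, (0, 1))
(5, 2, R7, (1,))
(6, 0, R4, (0, 1))
(7, 0, R4, (0, 1))
(8, 2, R4, (0, 1))
(9, 0, R4, (0, 1))
(9, 2, R4, (0, 1))
(9, 2, R7, (1,))
(10, 0, R4, (0, 1))
(10, 0, R8, (0, 1))
(10, 2, R7, (1,))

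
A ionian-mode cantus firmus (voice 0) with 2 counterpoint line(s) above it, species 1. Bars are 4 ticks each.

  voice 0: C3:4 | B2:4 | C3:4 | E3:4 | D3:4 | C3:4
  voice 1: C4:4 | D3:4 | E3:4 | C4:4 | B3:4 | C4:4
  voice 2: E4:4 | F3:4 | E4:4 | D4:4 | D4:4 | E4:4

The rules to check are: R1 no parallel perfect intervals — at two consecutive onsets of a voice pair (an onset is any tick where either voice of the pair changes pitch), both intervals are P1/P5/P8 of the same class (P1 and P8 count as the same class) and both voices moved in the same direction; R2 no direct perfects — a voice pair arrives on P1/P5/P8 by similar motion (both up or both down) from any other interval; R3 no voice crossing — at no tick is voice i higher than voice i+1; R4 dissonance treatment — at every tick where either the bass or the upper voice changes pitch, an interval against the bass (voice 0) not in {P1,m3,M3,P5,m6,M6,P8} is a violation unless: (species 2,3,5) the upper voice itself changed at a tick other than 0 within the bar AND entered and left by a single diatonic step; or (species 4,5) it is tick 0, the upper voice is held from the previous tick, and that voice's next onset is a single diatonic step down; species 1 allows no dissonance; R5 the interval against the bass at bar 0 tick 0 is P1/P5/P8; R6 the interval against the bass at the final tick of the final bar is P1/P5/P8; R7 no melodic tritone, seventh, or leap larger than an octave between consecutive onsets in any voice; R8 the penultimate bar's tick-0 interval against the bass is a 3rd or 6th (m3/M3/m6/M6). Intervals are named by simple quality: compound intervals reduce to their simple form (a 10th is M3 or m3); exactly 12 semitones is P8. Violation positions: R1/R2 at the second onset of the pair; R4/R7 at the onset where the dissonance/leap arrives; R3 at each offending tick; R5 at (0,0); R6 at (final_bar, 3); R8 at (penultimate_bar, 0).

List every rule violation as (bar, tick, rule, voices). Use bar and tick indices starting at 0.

bar 0: v0=C3 v1=C4 v2=E4 downbeat M3
bar 1: v0=B2 v1=D3 v2=F3 downbeat TT
bar 2: v0=C3 v1=E3 v2=E4 downbeat M3
bar 3: v0=E3 v1=C4 v2=D4 downbeat m7
bar 4: v0=D3 v1=B3 v2=D4 downbeat P8
bar 5: v0=C3 v1=C4 v2=E4 downbeat M3
  -> R5 @ bar 0 tick 0 v(0, 2): opens on M3
  -> R4 @ bar 1 tick 0 v(0, 2): B2/F3 TT untreated
  -> R7 @ bar 1 tick 0 v(1,): C4->D3 leap 10st
  -> R7 @ bar 1 tick 0 v(2,): E4->F3 leap 11st
  -> R2 @ bar 2 tick 0 v(1, 2): D3/F3 m3 -> E3/E4 P8 similar
  -> R7 @ bar 2 tick 0 v(2,): F3->E4 leap 11st
  -> R4 @ bar 3 tick 0 v(0, 2): E3/D4 m7 untreated
  -> R8 @ bar 4 tick 0 v(0, 2): penult P8 not 3rd/6th
  -> R6 @ bar 5 tick 3 v(0, 2): closes on M3

(0, 0, R5, (0, 2))
(1, 0, R4, (0, 2))
(1, 0, R7, (1,))
(1, 0, R7, (2,))
(2, 0, R2, (1, 2))
(2, 0, R7, (2,))
(3, 0, R4, (0, 2))
(4, 0, R8, (0, 2))
(5, 3, R6, (0, 2))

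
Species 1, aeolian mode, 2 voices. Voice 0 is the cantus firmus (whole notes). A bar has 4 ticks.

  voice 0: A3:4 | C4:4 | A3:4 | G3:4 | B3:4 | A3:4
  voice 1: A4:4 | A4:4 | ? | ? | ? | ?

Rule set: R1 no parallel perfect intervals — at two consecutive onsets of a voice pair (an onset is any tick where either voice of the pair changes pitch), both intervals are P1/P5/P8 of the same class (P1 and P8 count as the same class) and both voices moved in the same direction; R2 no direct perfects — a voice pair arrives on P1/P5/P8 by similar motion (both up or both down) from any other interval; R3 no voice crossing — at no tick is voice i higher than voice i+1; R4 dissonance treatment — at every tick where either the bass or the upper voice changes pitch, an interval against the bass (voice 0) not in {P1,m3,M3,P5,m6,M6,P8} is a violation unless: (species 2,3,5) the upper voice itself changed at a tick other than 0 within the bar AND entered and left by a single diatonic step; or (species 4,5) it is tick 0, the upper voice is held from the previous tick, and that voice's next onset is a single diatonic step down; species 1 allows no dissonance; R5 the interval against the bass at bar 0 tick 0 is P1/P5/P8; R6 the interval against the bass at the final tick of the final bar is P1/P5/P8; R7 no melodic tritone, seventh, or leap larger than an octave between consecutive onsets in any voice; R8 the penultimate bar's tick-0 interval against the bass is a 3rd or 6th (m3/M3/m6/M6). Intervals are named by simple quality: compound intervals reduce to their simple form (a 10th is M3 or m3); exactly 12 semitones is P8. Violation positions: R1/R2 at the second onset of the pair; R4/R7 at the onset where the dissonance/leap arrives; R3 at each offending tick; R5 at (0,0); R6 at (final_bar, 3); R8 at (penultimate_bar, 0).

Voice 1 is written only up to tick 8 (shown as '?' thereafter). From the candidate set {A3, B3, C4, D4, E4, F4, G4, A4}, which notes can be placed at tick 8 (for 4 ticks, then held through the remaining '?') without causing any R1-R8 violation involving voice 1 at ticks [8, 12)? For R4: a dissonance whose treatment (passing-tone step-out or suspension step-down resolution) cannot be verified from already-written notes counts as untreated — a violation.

A3: violates R2
B3: violates R4,R7
C4: legal
D4: violates R4
E4: violates R2
F4: legal
G4: violates R4
A4: legal

{A4, C4, F4}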